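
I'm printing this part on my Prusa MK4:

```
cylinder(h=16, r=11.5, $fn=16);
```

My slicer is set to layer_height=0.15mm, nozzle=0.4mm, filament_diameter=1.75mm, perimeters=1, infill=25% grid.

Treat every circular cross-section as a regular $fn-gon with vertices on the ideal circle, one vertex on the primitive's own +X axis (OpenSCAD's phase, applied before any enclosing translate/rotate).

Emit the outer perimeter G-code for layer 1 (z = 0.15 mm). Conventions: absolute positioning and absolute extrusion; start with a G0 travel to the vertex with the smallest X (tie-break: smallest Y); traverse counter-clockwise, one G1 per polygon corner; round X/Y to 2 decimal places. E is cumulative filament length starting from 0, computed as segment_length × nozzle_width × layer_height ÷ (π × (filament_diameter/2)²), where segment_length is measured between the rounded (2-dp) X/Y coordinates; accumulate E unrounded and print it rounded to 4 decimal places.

G0 X-11.50 Y0.00 Z0.15
G1 X-10.62 Y-4.40 E0.1119
G1 X-8.13 Y-8.13 E0.2238
G1 X-4.40 Y-10.62 E0.3357
G1 X0.00 Y-11.50 E0.4476
G1 X4.40 Y-10.62 E0.5595
G1 X8.13 Y-8.13 E0.6714
G1 X10.62 Y-4.40 E0.7833
G1 X11.50 Y0.00 E0.8952
G1 X10.62 Y4.40 E1.0072
G1 X8.13 Y8.13 E1.1190
G1 X4.40 Y10.62 E1.2309
G1 X0.00 Y11.50 E1.3428
G1 X-4.40 Y10.62 E1.4548
G1 X-8.13 Y8.13 E1.5666
G1 X-10.62 Y4.40 E1.6785
G1 X-11.50 Y0.00 E1.7904

At z = 0.15 mm: the r=11.5 cylinder contributes a regular 16-gon of circumradius 11.5. The outline is a single polygon with 16 vertices. Extrusion per mm of travel: 0.4 × 0.15 / (π × 0.875²) = 0.024945. Accumulating E over each segment gives final E = 1.7904.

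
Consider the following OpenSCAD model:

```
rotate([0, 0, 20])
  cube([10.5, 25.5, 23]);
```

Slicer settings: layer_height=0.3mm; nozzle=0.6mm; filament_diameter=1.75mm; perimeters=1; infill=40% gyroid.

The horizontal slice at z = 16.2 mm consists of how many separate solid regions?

1

At z = 16.2 mm: the cube is present — its section is the full 10.5×25.5 rectangle; (whole slice rotated 20° about Z — lengths, areas and connectivity unchanged). The result has 1 disconnected region.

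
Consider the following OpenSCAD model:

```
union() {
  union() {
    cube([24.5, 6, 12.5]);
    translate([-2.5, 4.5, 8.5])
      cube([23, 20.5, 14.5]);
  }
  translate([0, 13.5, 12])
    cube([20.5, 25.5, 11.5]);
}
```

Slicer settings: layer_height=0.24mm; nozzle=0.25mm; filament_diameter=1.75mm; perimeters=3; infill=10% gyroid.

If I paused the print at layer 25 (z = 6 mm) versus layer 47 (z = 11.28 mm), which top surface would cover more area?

layer 47 (z = 11.28 mm)

Layer 25 (z = 6): the 24.5×6 cube contributes its full rectangle (area 147.00 mm²); the cube at (-2.5, 4.5) is not intersected at this z (z outside [8.5, 23]); Taking the union: only the 24.5×6 cube is present, so the union is just that shape — area = 147.00 mm²; the cube at (0, 13.5) is not intersected at this z (z outside [12, 23.5]); Merging all regions: only that combined region is present, so the union is just that shape — area = 147.00 mm². So its area = 147.00 mm². Layer 47 (z = 11.28): the cube (footprint 24.5×6) is included at this height (area 147.00 mm²); the cube at (-2.5, 4.5) is present — its section is the full 23×20.5 rectangle (area 471.50 mm²); Merging all regions: the regions partially overlap — summed areas 618.50 mm² minus the doubly-counted overlap 30.75 mm² gives 587.75 mm² — area = 587.75 mm²; the cube at (0, 13.5) is absent (z outside [12, 23.5]); Merging all regions: only the result so far is present, so the union is just that shape — area = 587.75 mm². So its area = 587.75 mm². Layer 47 is larger (587.75 vs 147.00 mm²).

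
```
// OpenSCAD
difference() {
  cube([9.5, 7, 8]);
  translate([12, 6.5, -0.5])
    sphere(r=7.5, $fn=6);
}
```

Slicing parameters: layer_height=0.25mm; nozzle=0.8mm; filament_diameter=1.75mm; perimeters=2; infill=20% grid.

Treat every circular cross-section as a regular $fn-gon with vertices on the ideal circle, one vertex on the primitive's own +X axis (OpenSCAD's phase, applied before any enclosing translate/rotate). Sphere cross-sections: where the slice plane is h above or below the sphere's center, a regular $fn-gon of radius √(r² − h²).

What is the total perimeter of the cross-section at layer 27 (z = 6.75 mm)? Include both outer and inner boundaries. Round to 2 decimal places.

33.00 mm

At z = 6.75 mm: the 9.5×7 cube contributes its full rectangle (perimeter 33.00 mm); the r=7.5 sphere at (12, 6.5) contributes a regular 6-gon of circumradius √(7.5²−7.25²) = 1.920 (perimeter = 2·6·1.920·sin(180°/6) = 11.52 mm); After the difference (first − rest): starting from the 9.5×7 cube, the r=7.5 sphere at (12, 6.5) misses the remaining region (no effect) — boundary = 33.00 mm. Overall, the cross-section is a single solid region. Total boundary length (outer) = 33.00 mm.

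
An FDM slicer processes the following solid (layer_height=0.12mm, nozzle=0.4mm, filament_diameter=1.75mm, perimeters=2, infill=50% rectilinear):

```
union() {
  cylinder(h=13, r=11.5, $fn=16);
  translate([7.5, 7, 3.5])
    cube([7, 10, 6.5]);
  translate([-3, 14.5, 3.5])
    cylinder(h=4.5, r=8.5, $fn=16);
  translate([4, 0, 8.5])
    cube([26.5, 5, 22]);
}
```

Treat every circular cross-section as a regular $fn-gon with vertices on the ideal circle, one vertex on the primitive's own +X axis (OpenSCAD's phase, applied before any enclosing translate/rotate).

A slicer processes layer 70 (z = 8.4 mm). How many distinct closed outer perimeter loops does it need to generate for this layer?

1

At z = 8.4 mm: the r=11.5 cylinder contributes a regular 16-gon of circumradius 11.5; the cube at (7.5, 7) is present — its section is the full 7×10 rectangle; the cylinder at (-3, 14.5) is absent (z outside [3.5, 8]); the cube at (4, 0) is not intersected at this z (z outside [8.5, 30.5]); Combining (union): the regions partially overlap (shared area 1.28 mm²), so overlapping operands fuse into one piece — 1 connected region. The result has 1 disconnected region.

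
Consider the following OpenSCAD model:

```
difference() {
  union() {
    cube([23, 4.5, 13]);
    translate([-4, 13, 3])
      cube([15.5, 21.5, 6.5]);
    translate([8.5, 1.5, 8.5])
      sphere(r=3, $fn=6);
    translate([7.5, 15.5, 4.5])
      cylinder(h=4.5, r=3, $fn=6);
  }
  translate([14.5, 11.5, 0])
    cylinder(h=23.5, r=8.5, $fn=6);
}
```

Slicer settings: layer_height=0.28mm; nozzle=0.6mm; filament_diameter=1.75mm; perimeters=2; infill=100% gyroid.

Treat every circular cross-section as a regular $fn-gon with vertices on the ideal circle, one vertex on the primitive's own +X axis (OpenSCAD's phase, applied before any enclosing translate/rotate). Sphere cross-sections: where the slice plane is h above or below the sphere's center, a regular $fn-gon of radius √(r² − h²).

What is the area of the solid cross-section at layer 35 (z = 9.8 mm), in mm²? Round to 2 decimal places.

103.04 mm²

At z = 9.8 mm: the cube is present — its section is the full 23×4.5 rectangle (area 103.50 mm²); the cube at (-4, 13) is not intersected at this z (z outside [3, 9.5]); the r=3 sphere at (8.5, 1.5) slices to a regular 6-gon of circumradius 2.704 (√(r²−h²) with h=1.3 from center) (area = (6/2)·2.704²·sin(360°/6) = 18.99 mm²); the cylinder at (7.5, 15.5) is not intersected at this z (z outside [4.5, 9]); Merging all regions: the regions partially overlap — summed areas 122.49 mm² minus the doubly-counted overlap 16.31 mm² gives 106.18 mm² — area = 106.18 mm²; the r=8.5 cylinder at (14.5, 11.5) contributes a regular 6-gon of circumradius 8.5 (area = (6/2)·8.500²·sin(360°/6) = 187.71 mm²); After the difference (first − rest): starting from the result so far (106.18 mm²), the r=8.5 cylinder at (14.5, 11.5) partially overlaps it — only the 3.15 mm² overlap (of its 187.71 mm²) is removed, clipping the outline — area = 103.04 mm². Overall, the cross-section is a single solid region. Net area = 103.04 mm².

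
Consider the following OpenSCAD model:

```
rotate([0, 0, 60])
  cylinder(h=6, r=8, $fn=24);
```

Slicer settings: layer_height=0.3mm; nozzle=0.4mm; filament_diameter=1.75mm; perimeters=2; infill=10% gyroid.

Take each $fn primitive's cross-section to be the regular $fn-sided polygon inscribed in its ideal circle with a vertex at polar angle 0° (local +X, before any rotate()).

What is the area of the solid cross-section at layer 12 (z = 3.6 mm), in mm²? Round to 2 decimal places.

At z = 3.6 mm: the cylinder: section is a regular 24-gon, circumradius r=8 (area = (24/2)·8.000²·sin(360°/24) = 198.77 mm²); (rotated 60° about Z; rotation is an isometry so areas/perimeters/island counts are preserved). Overall, the cross-section is a single solid region. Net area = 198.77 mm².

198.77 mm²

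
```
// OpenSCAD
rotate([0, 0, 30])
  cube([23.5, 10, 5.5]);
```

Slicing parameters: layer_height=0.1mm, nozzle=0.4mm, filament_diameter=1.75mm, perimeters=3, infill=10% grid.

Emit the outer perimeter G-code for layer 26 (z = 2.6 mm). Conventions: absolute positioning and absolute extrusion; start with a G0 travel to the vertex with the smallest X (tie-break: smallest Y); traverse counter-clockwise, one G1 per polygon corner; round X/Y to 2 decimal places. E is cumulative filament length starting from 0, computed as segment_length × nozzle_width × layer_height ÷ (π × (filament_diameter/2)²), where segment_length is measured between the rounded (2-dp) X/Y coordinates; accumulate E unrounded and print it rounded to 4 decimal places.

G0 X-5.00 Y8.66 Z2.60
G1 X0.00 Y0.00 E0.1663
G1 X20.35 Y11.75 E0.5571
G1 X15.35 Y20.41 E0.7234
G1 X-5.00 Y8.66 E1.1142

At z = 2.6 mm: the 23.5×10 cube contributes its full rectangle; (rotated 30° about Z; rotation is an isometry so areas/perimeters/island counts are preserved). The outline is a single polygon with 4 vertices. Extrusion per mm of travel: 0.4 × 0.1 / (π × 0.875²) = 0.016630. Accumulating E over each segment gives final E = 1.1142.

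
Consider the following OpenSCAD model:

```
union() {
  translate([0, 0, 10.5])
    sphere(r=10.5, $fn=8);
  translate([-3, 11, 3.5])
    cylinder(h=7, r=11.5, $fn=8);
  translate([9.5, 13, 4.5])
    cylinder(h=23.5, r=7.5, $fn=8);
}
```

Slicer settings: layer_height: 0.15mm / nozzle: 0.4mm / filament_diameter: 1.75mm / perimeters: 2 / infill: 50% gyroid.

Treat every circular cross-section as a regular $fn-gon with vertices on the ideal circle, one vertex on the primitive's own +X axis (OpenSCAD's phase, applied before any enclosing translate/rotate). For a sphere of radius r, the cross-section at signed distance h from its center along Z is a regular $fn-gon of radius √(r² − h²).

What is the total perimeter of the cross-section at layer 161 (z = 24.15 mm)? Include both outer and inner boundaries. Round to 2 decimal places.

At z = 24.15 mm: the sphere does not reach this height (|z−center|=13.650 > r=10.5); the cylinder at (-3, 11) is not intersected at this z (z outside [3.5, 10.5]); the r=7.5 cylinder at (9.5, 13) gives a regular 8-gon of circumradius 7.5 (constant along its height) (perimeter = 2·8·7.500·sin(180°/8) = 45.92 mm); Merging all regions: only the r=7.5 cylinder at (9.5, 13) is present, so the union is just that shape — boundary = 45.92 mm. Overall, the cross-section is a single solid region. Total boundary length (outer) = 45.92 mm.

45.92 mm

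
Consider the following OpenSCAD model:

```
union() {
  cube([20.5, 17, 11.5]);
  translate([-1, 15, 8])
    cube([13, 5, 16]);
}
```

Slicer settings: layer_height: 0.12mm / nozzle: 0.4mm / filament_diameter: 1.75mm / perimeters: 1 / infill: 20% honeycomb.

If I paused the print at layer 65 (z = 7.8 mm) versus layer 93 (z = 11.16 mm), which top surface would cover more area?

Layer 65 (z = 7.8): the cube is present — its section is the full 20.5×17 rectangle (area 348.50 mm²); the cube at (-1, 15) is not intersected at this z (z outside [8, 24]); Merging all regions: only the 20.5×17 cube is present, so the union is just that shape — area = 348.50 mm². So its area = 348.50 mm². Layer 93 (z = 11.16): the cube (footprint 20.5×17) is included at this height (area 348.50 mm²); the cube at (-1, 15) (footprint 13×5) is included at this height (area 65.00 mm²); Combining (union): the regions partially overlap — summed areas 413.50 mm² minus the doubly-counted overlap 24.00 mm² gives 389.50 mm² — area = 389.50 mm². So its area = 389.50 mm². Layer 93 is larger (389.50 vs 348.50 mm²).

layer 93 (z = 11.16 mm)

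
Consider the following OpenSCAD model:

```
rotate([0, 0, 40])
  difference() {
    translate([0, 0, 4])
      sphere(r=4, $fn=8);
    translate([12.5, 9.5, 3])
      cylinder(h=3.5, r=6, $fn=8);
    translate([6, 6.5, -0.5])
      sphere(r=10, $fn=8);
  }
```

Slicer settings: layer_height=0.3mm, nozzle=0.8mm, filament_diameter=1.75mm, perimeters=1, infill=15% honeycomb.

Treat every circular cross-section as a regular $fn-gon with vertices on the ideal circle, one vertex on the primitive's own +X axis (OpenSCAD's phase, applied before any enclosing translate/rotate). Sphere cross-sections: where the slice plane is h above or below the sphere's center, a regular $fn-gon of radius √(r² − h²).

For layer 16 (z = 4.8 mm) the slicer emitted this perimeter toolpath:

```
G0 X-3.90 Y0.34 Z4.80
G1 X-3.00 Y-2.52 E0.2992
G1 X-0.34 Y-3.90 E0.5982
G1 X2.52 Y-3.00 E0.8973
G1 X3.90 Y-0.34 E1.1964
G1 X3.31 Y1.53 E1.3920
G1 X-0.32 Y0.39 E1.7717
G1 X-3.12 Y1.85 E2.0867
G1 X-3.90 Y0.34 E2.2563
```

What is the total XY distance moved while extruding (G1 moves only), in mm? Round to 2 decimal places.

22.61 mm

Sum the Euclidean lengths of each G1 segment: total = 22.61 mm.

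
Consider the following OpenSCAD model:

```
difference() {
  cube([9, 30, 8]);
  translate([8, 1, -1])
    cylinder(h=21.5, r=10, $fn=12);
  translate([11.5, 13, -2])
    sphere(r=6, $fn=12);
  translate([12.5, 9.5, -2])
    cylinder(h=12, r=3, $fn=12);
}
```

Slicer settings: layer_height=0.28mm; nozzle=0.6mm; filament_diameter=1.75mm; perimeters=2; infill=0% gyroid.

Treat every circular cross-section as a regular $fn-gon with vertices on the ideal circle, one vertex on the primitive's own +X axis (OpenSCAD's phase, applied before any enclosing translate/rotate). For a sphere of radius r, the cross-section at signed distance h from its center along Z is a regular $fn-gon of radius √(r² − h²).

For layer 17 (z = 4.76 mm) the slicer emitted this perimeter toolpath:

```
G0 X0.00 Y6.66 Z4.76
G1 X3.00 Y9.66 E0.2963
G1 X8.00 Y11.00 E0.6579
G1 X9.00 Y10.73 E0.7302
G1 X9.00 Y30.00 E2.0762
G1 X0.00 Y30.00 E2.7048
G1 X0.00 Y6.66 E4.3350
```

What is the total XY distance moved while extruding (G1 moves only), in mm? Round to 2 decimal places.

Sum the Euclidean lengths of each G1 segment: total = 62.06 mm.

62.06 mm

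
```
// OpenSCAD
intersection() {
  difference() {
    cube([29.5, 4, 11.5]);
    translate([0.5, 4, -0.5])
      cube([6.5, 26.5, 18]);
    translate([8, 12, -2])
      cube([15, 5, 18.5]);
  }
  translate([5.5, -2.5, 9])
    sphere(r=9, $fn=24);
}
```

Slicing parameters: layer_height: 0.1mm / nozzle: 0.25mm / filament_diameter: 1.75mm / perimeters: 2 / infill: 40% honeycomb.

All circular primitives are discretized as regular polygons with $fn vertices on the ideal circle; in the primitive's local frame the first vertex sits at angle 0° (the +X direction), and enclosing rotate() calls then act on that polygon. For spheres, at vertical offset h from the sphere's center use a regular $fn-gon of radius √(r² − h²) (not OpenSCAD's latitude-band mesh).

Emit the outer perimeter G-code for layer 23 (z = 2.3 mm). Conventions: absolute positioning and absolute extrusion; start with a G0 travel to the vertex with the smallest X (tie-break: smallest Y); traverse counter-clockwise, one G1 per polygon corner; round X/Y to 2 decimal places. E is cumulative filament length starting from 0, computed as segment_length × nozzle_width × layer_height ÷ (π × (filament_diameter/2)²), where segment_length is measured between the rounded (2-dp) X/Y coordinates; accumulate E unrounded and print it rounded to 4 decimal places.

At z = 2.3 mm: the cube (footprint 29.5×4) is included at this height; the cube at (0.5, 4) is present — its section is the full 6.5×26.5 rectangle; the 15×5 cube at (8, 12) contributes its full rectangle; After the difference (first − rest): starting from the 29.5×4 cube, the 6.5×26.5 cube at (0.5, 4) misses the remaining region (no effect); the 15×5 cube at (8, 12) misses the remaining region (no effect) — 1 connected region; the r=9 sphere at (5.5, -2.5) slices to a regular 24-gon of circumradius 6.009 (√(r²−h²) with h=6.7 from center); Taking the intersection: the r=9 sphere at (5.5, -2.5) partially overlaps the result so far; clipping to the common part keeps 27.10 mm² — 1 connected region. The outline is a single polygon with 11 vertices. Extrusion per mm of travel: 0.25 × 0.1 / (π × 0.875²) = 0.010394. Accumulating E over each segment gives final E = 0.2542.

G0 X0.09 Y0.00 Z2.30
G1 X10.91 Y0.00 E0.1125
G1 X10.70 Y0.50 E0.1181
G1 X9.75 Y1.75 E0.1344
G1 X8.50 Y2.70 E0.1507
G1 X7.06 Y3.30 E0.1669
G1 X5.50 Y3.51 E0.1833
G1 X3.94 Y3.30 E0.1997
G1 X2.50 Y2.70 E0.2159
G1 X1.25 Y1.75 E0.2322
G1 X0.30 Y0.50 E0.2485
G1 X0.09 Y0.00 E0.2542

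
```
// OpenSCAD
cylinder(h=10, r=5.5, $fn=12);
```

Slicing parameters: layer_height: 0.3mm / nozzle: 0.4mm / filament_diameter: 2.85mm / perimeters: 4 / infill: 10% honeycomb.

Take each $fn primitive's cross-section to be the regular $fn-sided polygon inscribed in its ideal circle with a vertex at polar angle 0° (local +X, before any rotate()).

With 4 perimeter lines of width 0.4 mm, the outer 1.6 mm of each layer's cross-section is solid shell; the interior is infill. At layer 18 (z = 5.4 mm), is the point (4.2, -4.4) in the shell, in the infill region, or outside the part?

outside

At z = 5.4 mm: the r=5.5 cylinder contributes a regular 12-gon of circumradius 5.5. Overall, the cross-section is a single solid region. The nearest boundary edge runs (2.75, -4.76)→(4.76, -2.75); distance from the point to it = 0.77 mm. The point is not inside any of the regions above, so it lies outside the cross-section (0.77 mm from the nearest boundary).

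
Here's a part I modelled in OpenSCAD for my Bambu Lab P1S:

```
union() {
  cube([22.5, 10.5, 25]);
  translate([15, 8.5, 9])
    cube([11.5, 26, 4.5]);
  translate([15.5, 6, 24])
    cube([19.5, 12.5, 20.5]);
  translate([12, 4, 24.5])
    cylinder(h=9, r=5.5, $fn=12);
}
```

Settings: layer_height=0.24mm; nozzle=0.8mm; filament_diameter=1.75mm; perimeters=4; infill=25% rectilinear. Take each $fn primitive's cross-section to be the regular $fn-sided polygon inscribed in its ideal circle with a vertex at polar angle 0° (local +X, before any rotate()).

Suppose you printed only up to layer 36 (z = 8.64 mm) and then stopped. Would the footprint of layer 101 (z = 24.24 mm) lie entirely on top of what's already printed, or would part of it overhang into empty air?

Compare the two slices. At z = 8.64: the cube (footprint 22.5×10.5) is included at this height (area 236.25 mm²); the cube at (15, 8.5) is absent (z outside [9, 13.5]); the cube at (15.5, 6) does not reach this height (z outside [24, 44.5]); the cylinder at (12, 4) is not intersected at this z (z outside [24.5, 33.5]); Combining (union): only the 22.5×10.5 cube is present, so the union is just that shape — area = 236.25 mm². At z = 24.24: the cube (footprint 22.5×10.5) is included at this height (area 236.25 mm²); the cube at (15, 8.5) is not intersected at this z (z outside [9, 13.5]); the cube at (15.5, 6) (footprint 19.5×12.5) is included at this height (area 243.75 mm²); the cylinder at (12, 4) does not reach this height (z outside [24.5, 33.5]); Taking the union: the regions partially overlap — summed areas 480.00 mm² minus the doubly-counted overlap 31.50 mm² gives 448.50 mm² — area = 448.50 mm². Checking containment: at z = 24.24 the cross-section extends beyond the z = 8.64 cross-section by about 212.25 mm².

part overhangs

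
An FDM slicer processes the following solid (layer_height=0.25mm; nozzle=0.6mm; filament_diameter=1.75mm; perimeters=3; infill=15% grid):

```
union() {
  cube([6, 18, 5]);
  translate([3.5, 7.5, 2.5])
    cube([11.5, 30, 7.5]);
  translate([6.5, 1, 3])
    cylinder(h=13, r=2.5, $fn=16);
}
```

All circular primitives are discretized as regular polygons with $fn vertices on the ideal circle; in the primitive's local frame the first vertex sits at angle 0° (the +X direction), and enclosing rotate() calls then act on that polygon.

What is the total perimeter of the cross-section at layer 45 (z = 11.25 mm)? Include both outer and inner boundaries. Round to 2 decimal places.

15.61 mm

At z = 11.25 mm: the cube is absent (z outside [0, 5]); the cube at (3.5, 7.5) is not intersected at this z (z outside [2.5, 10]); the r=2.5 cylinder at (6.5, 1) gives a regular 16-gon of circumradius 2.5 (constant along its height) (perimeter = 2·16·2.500·sin(180°/16) = 15.61 mm); Taking the union: only the r=2.5 cylinder at (6.5, 1) is present, so the union is just that shape — boundary = 15.61 mm. Overall, the cross-section is a single solid region. Total boundary length (outer) = 15.61 mm.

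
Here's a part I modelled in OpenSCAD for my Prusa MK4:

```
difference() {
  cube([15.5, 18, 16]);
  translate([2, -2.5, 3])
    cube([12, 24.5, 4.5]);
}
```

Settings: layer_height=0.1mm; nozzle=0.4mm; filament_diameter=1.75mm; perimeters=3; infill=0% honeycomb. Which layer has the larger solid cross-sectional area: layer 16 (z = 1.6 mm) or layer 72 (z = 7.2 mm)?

Layer 16 (z = 1.6): the 15.5×18 cube contributes its full rectangle (area 279.00 mm²); the cube at (2, -2.5) is not intersected at this z (z outside [3, 7.5]); After the difference (first − rest): none of the subtracted shapes is present at this height, so the 15.5×18 cube is unchanged — area = 279.00 mm². So its area = 279.00 mm². Layer 72 (z = 7.2): the cube is present — its section is the full 15.5×18 rectangle (area 279.00 mm²); the cube at (2, -2.5) is present — its section is the full 12×24.5 rectangle (area 294.00 mm²); Subtracting the remaining from the first: starting from the 15.5×18 cube (279.00 mm²), the 12×24.5 cube at (2, -2.5) partially overlaps it — only the 216.00 mm² overlap (of its 294.00 mm²) is removed, clipping the outline — area = 63.00 mm². So its area = 63.00 mm². Layer 16 is larger (279.00 vs 63.00 mm²).

layer 16 (z = 1.6 mm)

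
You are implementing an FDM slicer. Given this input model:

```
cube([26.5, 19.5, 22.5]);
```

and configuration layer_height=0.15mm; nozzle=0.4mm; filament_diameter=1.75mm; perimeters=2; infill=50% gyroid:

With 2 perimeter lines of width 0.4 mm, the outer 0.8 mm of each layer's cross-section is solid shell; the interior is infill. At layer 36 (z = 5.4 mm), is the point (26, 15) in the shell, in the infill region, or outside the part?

shell

At z = 5.4 mm: the cube is present — its section is the full 26.5×19.5 rectangle. Overall, the cross-section is a single solid region. The nearest boundary edge runs (26.50, 0.00)→(26.50, 19.50); distance from the point to it = 0.50 mm. The point is inside the cross-section, 0.50 mm from the nearest boundary — within the 0.8 mm shell band (2 × 0.4).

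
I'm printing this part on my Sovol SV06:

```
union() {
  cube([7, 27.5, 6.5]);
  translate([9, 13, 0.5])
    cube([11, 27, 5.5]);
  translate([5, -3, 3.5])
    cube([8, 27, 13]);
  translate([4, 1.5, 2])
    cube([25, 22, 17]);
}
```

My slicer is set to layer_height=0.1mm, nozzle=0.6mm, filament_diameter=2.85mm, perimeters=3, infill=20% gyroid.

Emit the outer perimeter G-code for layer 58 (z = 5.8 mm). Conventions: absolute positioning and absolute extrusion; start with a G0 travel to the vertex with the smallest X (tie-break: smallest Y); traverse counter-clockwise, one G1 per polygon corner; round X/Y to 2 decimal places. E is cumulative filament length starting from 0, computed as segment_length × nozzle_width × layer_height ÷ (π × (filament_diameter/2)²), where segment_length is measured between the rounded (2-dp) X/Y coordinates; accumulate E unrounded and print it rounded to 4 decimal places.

G0 X0.00 Y0.00 Z5.80
G1 X5.00 Y0.00 E0.0470
G1 X5.00 Y-3.00 E0.0752
G1 X13.00 Y-3.00 E0.1505
G1 X13.00 Y1.50 E0.1928
G1 X29.00 Y1.50 E0.3433
G1 X29.00 Y23.50 E0.5502
G1 X20.00 Y23.50 E0.6349
G1 X20.00 Y40.00 E0.7900
G1 X9.00 Y40.00 E0.8935
G1 X9.00 Y24.00 E1.0440
G1 X7.00 Y24.00 E1.0628
G1 X7.00 Y27.50 E1.0957
G1 X0.00 Y27.50 E1.1616
G1 X0.00 Y0.00 E1.4202

At z = 5.8 mm: the 7×27.5 cube contributes its full rectangle; the 11×27 cube at (9, 13) contributes its full rectangle; the cube at (5, -3) (footprint 8×27) is included at this height; the 25×22 cube at (4, 1.5) contributes its full rectangle; Combining (union): the regions partially overlap (shared area 363.50 mm²), so overlapping operands fuse into one piece — 1 connected region. The outline is a single polygon with 14 vertices. Extrusion per mm of travel: 0.6 × 0.1 / (π × 1.425²) = 0.009405. Accumulating E over each segment gives final E = 1.4202.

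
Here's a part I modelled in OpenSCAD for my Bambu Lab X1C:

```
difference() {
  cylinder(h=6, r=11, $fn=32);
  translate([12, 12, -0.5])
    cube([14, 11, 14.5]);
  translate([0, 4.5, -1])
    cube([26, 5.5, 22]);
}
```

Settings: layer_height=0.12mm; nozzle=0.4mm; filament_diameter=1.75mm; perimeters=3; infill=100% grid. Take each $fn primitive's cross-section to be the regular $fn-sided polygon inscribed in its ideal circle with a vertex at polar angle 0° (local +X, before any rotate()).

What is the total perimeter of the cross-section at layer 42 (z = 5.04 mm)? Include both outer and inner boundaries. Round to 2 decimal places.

At z = 5.04 mm: the cylinder: section is a regular 32-gon, circumradius r=11 (perimeter = 2·32·11.000·sin(180°/32) = 69.00 mm); the cube at (12, 12) is present — its section is the full 14×11 rectangle (perimeter 50.00 mm); the cube at (0, 4.5) is present — its section is the full 26×5.5 rectangle (perimeter 63.00 mm); Subtracting the remaining from the first: starting from the r=11 cylinder, the 14×11 cube at (12, 12) misses the remaining region (no effect); the 26×5.5 cube at (0, 4.5) partially overlaps it — only the 43.57 mm² overlap (of its 143.00 mm²) is removed, clipping the outline — boundary = 81.07 mm. Overall, the cross-section is a single solid region. Total boundary length (outer) = 81.07 mm.

81.07 mm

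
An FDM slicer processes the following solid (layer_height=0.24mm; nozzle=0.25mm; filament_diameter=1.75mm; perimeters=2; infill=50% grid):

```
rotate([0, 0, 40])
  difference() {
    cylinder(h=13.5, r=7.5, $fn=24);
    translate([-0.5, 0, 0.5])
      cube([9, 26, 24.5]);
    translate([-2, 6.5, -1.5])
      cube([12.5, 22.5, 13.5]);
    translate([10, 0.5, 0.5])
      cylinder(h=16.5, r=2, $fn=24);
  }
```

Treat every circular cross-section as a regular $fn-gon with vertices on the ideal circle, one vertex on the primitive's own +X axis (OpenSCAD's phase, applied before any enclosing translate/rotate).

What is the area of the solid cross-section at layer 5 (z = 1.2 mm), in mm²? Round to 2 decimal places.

126.04 mm²

At z = 1.2 mm: the r=7.5 cylinder contributes a regular 24-gon of circumradius 7.5 (area = (24/2)·7.500²·sin(360°/24) = 174.70 mm²); the cube at (-0.5, 0) is present — its section is the full 9×26 rectangle (area 234.00 mm²); the cube at (-2, 6.5) (footprint 12.5×22.5) is included at this height (area 281.25 mm²); the r=2 cylinder at (10, 0.5) contributes a regular 24-gon of circumradius 2 (area = (24/2)·2.000²·sin(360°/24) = 12.42 mm²); Subtracting the remaining from the first: starting from the r=7.5 cylinder (174.70 mm²), the 9×26 cube at (-0.5, 0) partially overlaps it — only the 47.41 mm² overlap (of its 234.00 mm²) is removed, clipping the outline; the 12.5×22.5 cube at (-2, 6.5) partially overlaps it — only the 1.25 mm² overlap (of its 281.25 mm²) is removed, clipping the outline; the r=2 cylinder at (10, 0.5) misses the remaining region (no effect) — area = 126.04 mm²; (whole slice rotated 40° about Z — lengths, areas and connectivity unchanged). Overall, the cross-section is a single solid region. Net area = 126.04 mm².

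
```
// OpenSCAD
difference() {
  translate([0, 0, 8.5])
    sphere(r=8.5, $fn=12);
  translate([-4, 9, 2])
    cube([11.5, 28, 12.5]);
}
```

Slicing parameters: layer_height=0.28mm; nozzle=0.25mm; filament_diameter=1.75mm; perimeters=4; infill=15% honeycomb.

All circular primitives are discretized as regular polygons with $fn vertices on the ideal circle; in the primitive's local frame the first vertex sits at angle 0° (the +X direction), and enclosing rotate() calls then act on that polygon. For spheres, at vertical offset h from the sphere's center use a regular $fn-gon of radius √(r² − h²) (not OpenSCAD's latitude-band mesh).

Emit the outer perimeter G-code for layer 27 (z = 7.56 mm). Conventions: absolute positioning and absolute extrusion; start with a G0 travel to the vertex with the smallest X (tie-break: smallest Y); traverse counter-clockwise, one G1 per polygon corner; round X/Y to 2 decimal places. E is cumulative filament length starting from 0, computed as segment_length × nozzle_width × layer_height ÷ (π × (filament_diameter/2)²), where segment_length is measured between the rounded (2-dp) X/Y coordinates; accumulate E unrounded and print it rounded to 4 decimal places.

G0 X-8.45 Y0.00 Z7.56
G1 X-7.32 Y-4.22 E0.1271
G1 X-4.22 Y-7.32 E0.2547
G1 X0.00 Y-8.45 E0.3819
G1 X4.22 Y-7.32 E0.5090
G1 X7.32 Y-4.22 E0.6366
G1 X8.45 Y0.00 E0.7637
G1 X7.32 Y4.22 E0.8909
G1 X4.22 Y7.32 E1.0185
G1 X0.00 Y8.45 E1.1456
G1 X-4.22 Y7.32 E1.2727
G1 X-7.32 Y4.22 E1.4003
G1 X-8.45 Y0.00 E1.5275

At z = 7.56 mm: the sphere: section is a regular 12-gon, circumradius = √(r²−h²) = √(8.5²−0.94²) = 8.448; the 11.5×28 cube at (-4, 9) contributes its full rectangle; After the difference (first − rest): starting from the r=8.5 sphere, the 11.5×28 cube at (-4, 9) misses the remaining region (no effect) — 1 connected region. The outline is a single polygon with 12 vertices. Extrusion per mm of travel: 0.25 × 0.28 / (π × 0.875²) = 0.029103. Accumulating E over each segment gives final E = 1.5275.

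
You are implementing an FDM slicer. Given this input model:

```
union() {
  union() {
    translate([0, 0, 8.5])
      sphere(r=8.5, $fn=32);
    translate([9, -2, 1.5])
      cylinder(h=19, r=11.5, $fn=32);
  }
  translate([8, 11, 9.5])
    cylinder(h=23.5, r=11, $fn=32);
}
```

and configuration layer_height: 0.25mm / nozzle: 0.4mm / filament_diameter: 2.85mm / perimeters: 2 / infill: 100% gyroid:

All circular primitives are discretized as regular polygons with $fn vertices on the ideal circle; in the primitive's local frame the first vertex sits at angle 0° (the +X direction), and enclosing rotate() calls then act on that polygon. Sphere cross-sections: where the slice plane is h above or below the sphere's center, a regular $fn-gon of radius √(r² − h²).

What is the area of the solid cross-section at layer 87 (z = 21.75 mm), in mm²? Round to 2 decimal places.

At z = 21.75 mm: the sphere does not reach this height (|z−center|=13.250 > r=8.5); the cylinder at (9, -2) does not reach this height (z outside [1.5, 20.5]); Combining (union): nothing is present at this height; the r=11 cylinder at (8, 11) contributes a regular 32-gon of circumradius 11 (area = (32/2)·11.000²·sin(360°/32) = 377.69 mm²); Combining (union): only the r=11 cylinder at (8, 11) is present, so the union is just that shape — area = 377.69 mm². Overall, the cross-section is a single solid region. Net area = 377.69 mm².

377.69 mm²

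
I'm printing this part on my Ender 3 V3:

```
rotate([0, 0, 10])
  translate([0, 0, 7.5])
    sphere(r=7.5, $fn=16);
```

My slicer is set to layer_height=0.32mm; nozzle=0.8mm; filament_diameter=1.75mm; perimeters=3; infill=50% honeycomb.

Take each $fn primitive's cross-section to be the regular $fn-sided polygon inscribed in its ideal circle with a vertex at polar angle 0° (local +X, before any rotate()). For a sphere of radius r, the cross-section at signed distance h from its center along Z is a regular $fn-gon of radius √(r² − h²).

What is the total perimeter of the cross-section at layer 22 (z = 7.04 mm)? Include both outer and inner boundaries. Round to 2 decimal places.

At z = 7.04 mm: the r=7.5 sphere slices to a regular 16-gon of circumradius 7.486 (√(r²−h²) with h=0.46 from center) (perimeter = 2·16·7.486·sin(180°/16) = 46.73 mm); (rotated 10° about Z; rotation is an isometry so areas/perimeters/island counts are preserved). Overall, the cross-section is a single solid region. Total boundary length (outer) = 46.73 mm.

46.73 mm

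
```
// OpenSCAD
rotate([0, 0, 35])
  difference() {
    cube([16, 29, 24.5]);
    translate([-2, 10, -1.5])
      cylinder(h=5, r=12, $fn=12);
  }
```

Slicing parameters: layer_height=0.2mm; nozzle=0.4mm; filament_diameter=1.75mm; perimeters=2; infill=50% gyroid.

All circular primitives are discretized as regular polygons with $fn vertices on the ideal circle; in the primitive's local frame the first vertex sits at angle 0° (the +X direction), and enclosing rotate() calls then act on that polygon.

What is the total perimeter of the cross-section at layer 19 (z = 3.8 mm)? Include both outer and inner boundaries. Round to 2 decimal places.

90.00 mm

At z = 3.8 mm: the cube is present — its section is the full 16×29 rectangle (perimeter 90.00 mm); the cylinder at (-2, 10) does not reach this height (z outside [-1.5, 3.5]); Subtracting the remaining from the first: none of the subtracted shapes is present at this height, so the 16×29 cube is unchanged — boundary = 90.00 mm; (rotated 35° about Z; rotation is an isometry so areas/perimeters/island counts are preserved). Overall, the cross-section is a single solid region. Total boundary length (outer) = 90.00 mm.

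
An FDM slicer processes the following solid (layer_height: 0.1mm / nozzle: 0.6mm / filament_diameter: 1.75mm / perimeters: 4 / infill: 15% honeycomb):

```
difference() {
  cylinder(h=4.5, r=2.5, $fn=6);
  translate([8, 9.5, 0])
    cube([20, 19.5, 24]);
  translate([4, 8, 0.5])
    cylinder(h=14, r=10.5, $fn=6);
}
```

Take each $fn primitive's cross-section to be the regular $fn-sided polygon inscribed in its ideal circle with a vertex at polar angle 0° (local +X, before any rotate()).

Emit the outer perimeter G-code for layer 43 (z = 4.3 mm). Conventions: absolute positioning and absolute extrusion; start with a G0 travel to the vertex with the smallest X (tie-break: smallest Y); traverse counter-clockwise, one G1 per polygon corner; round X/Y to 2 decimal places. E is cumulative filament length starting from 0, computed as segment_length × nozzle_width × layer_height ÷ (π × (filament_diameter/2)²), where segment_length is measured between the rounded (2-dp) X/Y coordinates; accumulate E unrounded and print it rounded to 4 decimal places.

At z = 4.3 mm: the cylinder: section is a regular 6-gon, circumradius r=2.5; the cube at (8, 9.5) (footprint 20×19.5) is included at this height; the cylinder at (4, 8): section is a regular 6-gon, circumradius r=10.5; After the difference (first − rest): starting from the r=2.5 cylinder, the 20×19.5 cube at (8, 9.5) misses the remaining region (no effect); the r=10.5 cylinder at (4, 8) partially overlaps it — only the 12.05 mm² overlap (of its 286.44 mm²) is removed, clipping the outline — 1 connected region. The outline is a single polygon with 6 vertices. Extrusion per mm of travel: 0.6 × 0.1 / (π × 0.875²) = 0.024945. Accumulating E over each segment gives final E = 0.2962.

G0 X-2.50 Y0.00 Z4.30
G1 X-1.25 Y-2.17 E0.0625
G1 X1.25 Y-2.17 E0.1248
G1 X1.87 Y-1.09 E0.1559
G1 X-1.25 Y-1.09 E0.2337
G1 X-2.19 Y0.54 E0.2807
G1 X-2.50 Y0.00 E0.2962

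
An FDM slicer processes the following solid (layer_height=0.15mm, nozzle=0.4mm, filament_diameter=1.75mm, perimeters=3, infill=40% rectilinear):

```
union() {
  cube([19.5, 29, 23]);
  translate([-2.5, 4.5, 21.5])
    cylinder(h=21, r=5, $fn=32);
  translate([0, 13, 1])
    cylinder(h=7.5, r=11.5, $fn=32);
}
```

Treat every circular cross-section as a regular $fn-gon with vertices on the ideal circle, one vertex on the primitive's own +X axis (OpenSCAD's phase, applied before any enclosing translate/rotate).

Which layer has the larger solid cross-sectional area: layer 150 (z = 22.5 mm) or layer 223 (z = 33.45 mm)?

layer 150 (z = 22.5 mm)

Layer 150 (z = 22.5): the 19.5×29 cube contributes its full rectangle (area 565.50 mm²); the cylinder at (-2.5, 4.5): section is a regular 32-gon, circumradius r=5 (area = (32/2)·5.000²·sin(360°/32) = 78.04 mm²); the cylinder at (0, 13) does not reach this height (z outside [1, 8.5]); Combining (union): the regions partially overlap — summed areas 643.54 mm² minus the doubly-counted overlap 15.19 mm² gives 628.35 mm² — area = 628.35 mm². So its area = 628.35 mm². Layer 223 (z = 33.45): the cube is absent (z outside [0, 23]); the cylinder at (-2.5, 4.5): section is a regular 32-gon, circumradius r=5 (area = (32/2)·5.000²·sin(360°/32) = 78.04 mm²); the cylinder at (0, 13) does not reach this height (z outside [1, 8.5]); Taking the union: only the r=5 cylinder at (-2.5, 4.5) is present, so the union is just that shape — area = 78.04 mm². So its area = 78.04 mm². Layer 150 is larger (628.35 vs 78.04 mm²).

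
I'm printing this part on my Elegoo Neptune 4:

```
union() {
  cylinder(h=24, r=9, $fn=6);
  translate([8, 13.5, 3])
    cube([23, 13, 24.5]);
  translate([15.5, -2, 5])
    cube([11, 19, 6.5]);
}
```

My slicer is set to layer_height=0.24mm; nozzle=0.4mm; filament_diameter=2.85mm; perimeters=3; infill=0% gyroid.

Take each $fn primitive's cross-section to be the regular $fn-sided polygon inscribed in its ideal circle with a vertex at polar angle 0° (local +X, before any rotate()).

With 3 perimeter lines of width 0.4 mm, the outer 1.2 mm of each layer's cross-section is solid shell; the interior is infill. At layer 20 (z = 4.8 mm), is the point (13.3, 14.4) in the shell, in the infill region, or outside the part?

shell

At z = 4.8 mm: the cylinder: section is a regular 6-gon, circumradius r=9; the cube at (8, 13.5) (footprint 23×13) is included at this height; the cube at (15.5, -2) is not intersected at this z (z outside [5, 11.5]); Taking the union: the 2 present regions are separate (no shared area or edge), so areas and boundary lengths simply add and each stays a separate island — 2 connected regions. Overall, the cross-section has 2 separate islands. The nearest boundary edge runs (31.00, 13.50)→(8.00, 13.50); distance from the point to it = 0.90 mm. (Shell/infill is judged within the island containing the point — the largest one.) The point is inside the cross-section, 0.90 mm from the nearest boundary — within the 1.2 mm shell band (3 × 0.4).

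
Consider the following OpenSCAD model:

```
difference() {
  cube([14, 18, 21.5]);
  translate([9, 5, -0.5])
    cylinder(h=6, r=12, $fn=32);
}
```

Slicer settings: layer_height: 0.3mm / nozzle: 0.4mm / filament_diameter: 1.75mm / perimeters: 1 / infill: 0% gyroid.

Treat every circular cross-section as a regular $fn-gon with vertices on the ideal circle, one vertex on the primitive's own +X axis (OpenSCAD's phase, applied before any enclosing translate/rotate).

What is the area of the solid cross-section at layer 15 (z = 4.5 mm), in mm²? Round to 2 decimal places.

At z = 4.5 mm: the cube is present — its section is the full 14×18 rectangle (area 252.00 mm²); the r=12 cylinder at (9, 5) gives a regular 32-gon of circumradius 12 (constant along its height) (area = (32/2)·12.000²·sin(360°/32) = 449.49 mm²); Subtracting the remaining from the first: starting from the 14×18 cube (252.00 mm²), the r=12 cylinder at (9, 5) partially overlaps it — only the 224.42 mm² overlap (of its 449.49 mm²) is removed, clipping the outline — area = 27.58 mm². Overall, the cross-section is a single solid region. Net area = 27.58 mm².

27.58 mm²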